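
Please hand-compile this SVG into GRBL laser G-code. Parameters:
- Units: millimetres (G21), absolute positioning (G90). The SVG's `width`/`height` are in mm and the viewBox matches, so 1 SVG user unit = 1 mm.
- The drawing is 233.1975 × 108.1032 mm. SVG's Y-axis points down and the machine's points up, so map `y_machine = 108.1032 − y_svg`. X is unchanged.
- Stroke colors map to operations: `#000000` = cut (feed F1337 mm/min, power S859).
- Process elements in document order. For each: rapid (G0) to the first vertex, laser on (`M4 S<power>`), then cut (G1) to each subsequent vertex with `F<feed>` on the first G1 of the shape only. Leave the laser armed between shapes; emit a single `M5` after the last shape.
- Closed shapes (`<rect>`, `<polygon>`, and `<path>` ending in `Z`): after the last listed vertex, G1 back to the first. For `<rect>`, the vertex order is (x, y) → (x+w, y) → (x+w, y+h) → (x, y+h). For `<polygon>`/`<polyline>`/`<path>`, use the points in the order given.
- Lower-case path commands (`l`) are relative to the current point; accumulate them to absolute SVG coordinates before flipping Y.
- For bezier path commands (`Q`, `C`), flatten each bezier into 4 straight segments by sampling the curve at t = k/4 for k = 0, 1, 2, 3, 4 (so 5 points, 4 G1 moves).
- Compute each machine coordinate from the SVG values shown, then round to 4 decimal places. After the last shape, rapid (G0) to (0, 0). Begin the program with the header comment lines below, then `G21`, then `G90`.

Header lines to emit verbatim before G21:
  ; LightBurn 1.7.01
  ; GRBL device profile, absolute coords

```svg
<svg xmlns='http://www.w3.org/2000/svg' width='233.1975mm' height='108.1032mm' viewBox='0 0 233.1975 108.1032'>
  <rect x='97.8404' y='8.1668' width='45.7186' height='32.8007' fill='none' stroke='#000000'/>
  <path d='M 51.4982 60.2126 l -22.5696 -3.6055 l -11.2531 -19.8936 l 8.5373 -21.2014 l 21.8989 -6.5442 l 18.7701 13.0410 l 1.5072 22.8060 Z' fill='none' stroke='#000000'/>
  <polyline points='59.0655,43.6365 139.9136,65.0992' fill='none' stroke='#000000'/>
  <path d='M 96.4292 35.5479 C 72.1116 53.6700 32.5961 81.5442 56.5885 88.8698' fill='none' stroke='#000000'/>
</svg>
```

viewBox `0 0 233.1975 108.1032` with mm width/height → 1 unit = 1 mm. Flip: y_m = 108.1032 − y_svg.

**Shape 1** — `<rect>` rectangle, stroke `#000000` → cut (S859, F1337). Machine vertices: (97.8404,99.9364) → (143.5590,99.9364) → (143.5590,67.1357) → (97.8404,67.1357) → (97.8404,99.9364). Closed: final G1 returns to the first vertex.

**Shape 2** — `<path>` regular polygon, stroke `#000000` → cut (S859, F1337). Machine vertices: (51.4982,47.8906) → (28.9286,51.4961) → (17.6755,71.3897) → (26.2128,92.5911) → (48.1117,99.1353) → (66.8818,86.0943) → (68.3890,63.2883) → (51.4982,47.8906). Closed: final G1 returns to the first vertex.

**Shape 3** — `<polyline>` line segment, stroke `#000000` → cut (S859, F1337). Machine vertices: (59.0655,64.4667) → (139.9136,43.0040). Open path.

**Shape 4** — `<path>` cubic bezier, stroke `#000000` → cut (S859, F1337). Control points (SVG): P0=(96.4292,35.5479), P1=(72.1116,53.6700), P2=(32.5961,81.5442), P3=(56.5885,88.8698); sampled at t=k/4. Machine vertices: (96.4292,72.5553) → (76.5712,57.6087) → (58.3926,41.8457) → (49.2722,28.1070) → (56.5885,19.2334). Open path.

; LightBurn 1.7.01
; GRBL device profile, absolute coords
G21
G90
G0 X97.8404 Y99.9364
M4 S859
G1 X143.5590 Y99.9364 F1337
G1 X143.5590 Y67.1357
G1 X97.8404 Y67.1357
G1 X97.8404 Y99.9364
G0 X51.4982 Y47.8906
M4 S859
G1 X28.9286 Y51.4961 F1337
G1 X17.6755 Y71.3897
G1 X26.2128 Y92.5911
G1 X48.1117 Y99.1353
G1 X66.8818 Y86.0943
G1 X68.3890 Y63.2883
G1 X51.4982 Y47.8906
G0 X59.0655 Y64.4667
M4 S859
G1 X139.9136 Y43.0040 F1337
G0 X96.4292 Y72.5553
M4 S859
G1 X76.5712 Y57.6087 F1337
G1 X58.3926 Y41.8457
G1 X49.2722 Y28.1070
G1 X56.5885 Y19.2334
M5
G0 X0.0000 Y0.0000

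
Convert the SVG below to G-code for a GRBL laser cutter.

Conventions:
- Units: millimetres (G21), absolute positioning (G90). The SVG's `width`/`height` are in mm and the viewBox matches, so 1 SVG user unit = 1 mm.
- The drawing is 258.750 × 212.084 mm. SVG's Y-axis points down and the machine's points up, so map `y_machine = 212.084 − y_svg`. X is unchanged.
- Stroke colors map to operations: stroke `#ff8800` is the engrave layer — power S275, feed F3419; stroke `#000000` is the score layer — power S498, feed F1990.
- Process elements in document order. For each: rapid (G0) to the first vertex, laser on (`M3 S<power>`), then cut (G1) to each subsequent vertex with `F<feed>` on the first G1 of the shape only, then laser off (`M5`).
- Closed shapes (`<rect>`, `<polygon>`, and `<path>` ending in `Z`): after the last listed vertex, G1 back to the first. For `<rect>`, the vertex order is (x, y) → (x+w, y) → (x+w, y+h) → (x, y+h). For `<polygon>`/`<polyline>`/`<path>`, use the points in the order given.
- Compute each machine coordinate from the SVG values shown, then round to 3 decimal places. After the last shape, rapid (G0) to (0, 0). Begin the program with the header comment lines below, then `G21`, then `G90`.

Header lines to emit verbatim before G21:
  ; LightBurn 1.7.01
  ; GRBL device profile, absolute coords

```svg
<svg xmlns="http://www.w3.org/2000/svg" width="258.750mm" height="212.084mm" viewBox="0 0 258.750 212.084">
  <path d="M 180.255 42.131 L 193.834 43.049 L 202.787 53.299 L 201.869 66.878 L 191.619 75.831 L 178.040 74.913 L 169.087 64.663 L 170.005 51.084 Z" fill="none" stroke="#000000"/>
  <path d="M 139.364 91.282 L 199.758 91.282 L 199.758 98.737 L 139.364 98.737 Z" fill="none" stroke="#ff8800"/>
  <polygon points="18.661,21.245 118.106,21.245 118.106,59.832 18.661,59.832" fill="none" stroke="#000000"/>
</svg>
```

; LightBurn 1.7.01
; GRBL device profile, absolute coords
G21
G90
G0 X180.255 Y169.953
M3 S498
G1 X193.834 Y169.035 F1990
G1 X202.787 Y158.785
G1 X201.869 Y145.206
G1 X191.619 Y136.253
G1 X178.040 Y137.171
G1 X169.087 Y147.421
G1 X170.005 Y161.000
G1 X180.255 Y169.953
M5
G0 X139.364 Y120.802
M3 S275
G1 X199.758 Y120.802 F3419
G1 X199.758 Y113.347
G1 X139.364 Y113.347
G1 X139.364 Y120.802
M5
G0 X18.661 Y190.839
M3 S498
G1 X118.106 Y190.839 F1990
G1 X118.106 Y152.252
G1 X18.661 Y152.252
G1 X18.661 Y190.839
M5
G0 X0.000 Y0.000

1 u = 1 mm; y_m = 212.084 − y.

[1] `<path>` regular polygon, #000000→score S498 F1990: (180.255,169.953) → (193.834,169.035) → (202.787,158.785) → (201.869,145.206) → (191.619,136.253) → (178.040,137.171) → (169.087,147.421) → (170.005,161.000) → (180.255,169.953) (closed)

[2] `<path>` rectangle, #ff8800→engrave S275 F3419: (139.364,120.802) → (199.758,120.802) → (199.758,113.347) → (139.364,113.347) → (139.364,120.802) (closed)

[3] `<polygon>` rectangle, #000000→score S498 F1990: (18.661,190.839) → (118.106,190.839) → (118.106,152.252) → (18.661,152.252) → (18.661,190.839) (closed)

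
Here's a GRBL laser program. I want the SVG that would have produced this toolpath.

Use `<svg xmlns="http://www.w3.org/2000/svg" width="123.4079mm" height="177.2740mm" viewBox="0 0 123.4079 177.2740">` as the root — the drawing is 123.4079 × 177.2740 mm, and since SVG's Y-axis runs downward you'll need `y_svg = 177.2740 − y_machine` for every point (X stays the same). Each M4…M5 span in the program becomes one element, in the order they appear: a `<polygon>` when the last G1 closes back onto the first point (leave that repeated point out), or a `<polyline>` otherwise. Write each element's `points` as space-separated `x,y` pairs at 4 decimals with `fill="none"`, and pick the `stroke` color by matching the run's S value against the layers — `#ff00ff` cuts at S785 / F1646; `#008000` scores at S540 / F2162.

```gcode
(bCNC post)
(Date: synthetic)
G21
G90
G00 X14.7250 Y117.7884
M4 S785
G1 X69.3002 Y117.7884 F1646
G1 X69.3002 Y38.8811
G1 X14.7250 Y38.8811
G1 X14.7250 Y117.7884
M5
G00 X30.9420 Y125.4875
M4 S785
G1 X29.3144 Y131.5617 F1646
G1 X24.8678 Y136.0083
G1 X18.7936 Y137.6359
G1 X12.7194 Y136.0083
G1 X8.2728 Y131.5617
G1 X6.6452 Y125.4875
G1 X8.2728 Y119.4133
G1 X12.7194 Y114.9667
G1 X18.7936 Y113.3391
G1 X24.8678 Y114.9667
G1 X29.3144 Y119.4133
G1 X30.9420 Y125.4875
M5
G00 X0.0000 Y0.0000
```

Machine Y-up, SVG Y-down with viewBox height 177.2740, so y_svg = 177.2740 − y_machine; X carries over. Every run uses S785, so all elements get stroke `#ff00ff` (cut).

Run 1: The run returns to its start, so emit a `<polygon>` with points (Y-flipped): 14.7250,59.4856 69.3002,59.4856 69.3002,138.3929 14.7250,138.3929.

Run 2: The run returns to its start, so emit a `<polygon>` with points (Y-flipped): 30.9420,51.7865 29.3144,45.7123 24.8678,41.2657 18.7936,39.6381 12.7194,41.2657 8.2728,45.7123 6.6452,51.7865 8.2728,57.8607 12.7194,62.3073 18.7936,63.9349 24.8678,62.3073 29.3144,57.8607.

<svg xmlns="http://www.w3.org/2000/svg" width="123.4079mm" height="177.2740mm" viewBox="0 0 123.4079 177.2740">
  <polygon points="14.7250,59.4856 69.3002,59.4856 69.3002,138.3929 14.7250,138.3929" fill="none" stroke="#ff00ff"/>
  <polygon points="30.9420,51.7865 29.3144,45.7123 24.8678,41.2657 18.7936,39.6381 12.7194,41.2657 8.2728,45.7123 6.6452,51.7865 8.2728,57.8607 12.7194,62.3073 18.7936,63.9349 24.8678,62.3073 29.3144,57.8607" fill="none" stroke="#ff00ff"/>
</svg>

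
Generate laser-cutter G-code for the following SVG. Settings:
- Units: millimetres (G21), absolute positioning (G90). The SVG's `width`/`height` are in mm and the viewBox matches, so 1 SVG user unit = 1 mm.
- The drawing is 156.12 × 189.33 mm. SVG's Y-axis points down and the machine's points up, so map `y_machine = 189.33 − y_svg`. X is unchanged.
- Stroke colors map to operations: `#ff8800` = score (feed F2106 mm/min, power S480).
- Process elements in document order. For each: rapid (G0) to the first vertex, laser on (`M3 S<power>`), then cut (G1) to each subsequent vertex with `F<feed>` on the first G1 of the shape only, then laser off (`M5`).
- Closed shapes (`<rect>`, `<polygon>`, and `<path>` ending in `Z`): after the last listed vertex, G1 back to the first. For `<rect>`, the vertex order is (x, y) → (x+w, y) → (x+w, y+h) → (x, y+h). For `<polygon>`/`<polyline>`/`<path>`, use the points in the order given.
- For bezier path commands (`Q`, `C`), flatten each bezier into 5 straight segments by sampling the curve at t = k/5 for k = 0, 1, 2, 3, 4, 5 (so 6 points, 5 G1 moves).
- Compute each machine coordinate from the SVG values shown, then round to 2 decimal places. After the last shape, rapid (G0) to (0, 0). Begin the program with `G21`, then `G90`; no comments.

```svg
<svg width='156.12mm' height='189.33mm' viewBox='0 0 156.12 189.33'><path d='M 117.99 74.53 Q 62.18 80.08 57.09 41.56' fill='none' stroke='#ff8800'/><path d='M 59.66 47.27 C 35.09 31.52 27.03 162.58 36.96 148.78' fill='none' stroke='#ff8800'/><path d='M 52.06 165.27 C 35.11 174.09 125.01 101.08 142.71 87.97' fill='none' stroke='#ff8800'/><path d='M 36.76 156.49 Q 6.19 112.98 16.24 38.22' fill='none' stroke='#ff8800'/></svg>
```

Since the viewBox matches the mm dimensions, user units are millimetres directly. The only transform is the Y-flip y_m = 189.33 − y_svg.

Shape 1 is a quadratic bezier drawn with `<path>`. Its stroke #ff8800 means score at S480, F2106. After flipping Y the toolpath is (117.99,114.80) → (97.69,114.34) → (81.46,117.41) → (69.28,124.01) → (61.15,134.12) → (57.09,147.77).

Shape 2 is a cubic bezier drawn with `<path>`. Its stroke #ff8800 means score at S480, F2106. After flipping Y the toolpath is (59.66,142.06) → (46.91,136.23) → (38.20,109.16) → (33.58,74.86) → (33.15,47.32) → (36.96,40.55).

Shape 3 is a cubic bezier drawn with `<path>`. Its stroke #ff8800 means score at S480, F2106. After flipping Y the toolpath is (52.06,24.06) → (53.28,27.45) → (71.55,43.68) → (98.27,65.95) → (124.86,87.44) → (142.71,101.36).

Shape 4 is a quadratic bezier drawn with `<path>`. Its stroke #ff8800 means score at S480, F2106. After flipping Y the toolpath is (36.76,32.84) → (26.16,51.49) → (18.80,72.65) → (14.70,96.30) → (13.84,122.46) → (16.24,151.11).

G21
G90
G0 X117.99 Y114.80
M3 S480
G1 X97.69 Y114.34 F2106
G1 X81.46 Y117.41
G1 X69.28 Y124.01
G1 X61.15 Y134.12
G1 X57.09 Y147.77
M5
G0 X59.66 Y142.06
M3 S480
G1 X46.91 Y136.23 F2106
G1 X38.20 Y109.16
G1 X33.58 Y74.86
G1 X33.15 Y47.32
G1 X36.96 Y40.55
M5
G0 X52.06 Y24.06
M3 S480
G1 X53.28 Y27.45 F2106
G1 X71.55 Y43.68
G1 X98.27 Y65.95
G1 X124.86 Y87.44
G1 X142.71 Y101.36
M5
G0 X36.76 Y32.84
M3 S480
G1 X26.16 Y51.49 F2106
G1 X18.80 Y72.65
G1 X14.70 Y96.30
G1 X13.84 Y122.46
G1 X16.24 Y151.11
M5
G0 X0.00 Y0.00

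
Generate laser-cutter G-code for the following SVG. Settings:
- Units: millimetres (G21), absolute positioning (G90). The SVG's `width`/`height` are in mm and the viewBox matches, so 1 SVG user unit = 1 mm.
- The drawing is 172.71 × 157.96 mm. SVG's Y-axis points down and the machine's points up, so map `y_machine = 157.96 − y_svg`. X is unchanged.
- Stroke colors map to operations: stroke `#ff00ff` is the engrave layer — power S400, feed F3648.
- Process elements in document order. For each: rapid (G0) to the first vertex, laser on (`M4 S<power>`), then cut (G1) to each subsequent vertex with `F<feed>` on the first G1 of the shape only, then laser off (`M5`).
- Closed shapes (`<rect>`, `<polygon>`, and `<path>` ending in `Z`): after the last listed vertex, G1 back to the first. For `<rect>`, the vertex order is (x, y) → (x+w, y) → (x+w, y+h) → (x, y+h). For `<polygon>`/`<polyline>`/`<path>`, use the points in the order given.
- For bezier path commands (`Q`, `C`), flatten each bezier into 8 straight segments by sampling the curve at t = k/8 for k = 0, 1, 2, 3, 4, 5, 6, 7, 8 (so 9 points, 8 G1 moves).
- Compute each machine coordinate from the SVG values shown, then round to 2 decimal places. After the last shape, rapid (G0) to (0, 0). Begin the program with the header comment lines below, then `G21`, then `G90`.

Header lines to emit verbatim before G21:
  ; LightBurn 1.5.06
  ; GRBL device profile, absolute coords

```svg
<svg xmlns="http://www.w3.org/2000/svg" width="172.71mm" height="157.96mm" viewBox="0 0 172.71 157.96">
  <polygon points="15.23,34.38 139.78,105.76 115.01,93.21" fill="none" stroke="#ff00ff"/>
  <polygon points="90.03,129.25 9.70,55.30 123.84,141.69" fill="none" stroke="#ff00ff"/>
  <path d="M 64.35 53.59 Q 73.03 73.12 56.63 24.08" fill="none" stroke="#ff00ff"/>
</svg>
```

; LightBurn 1.5.06
; GRBL device profile, absolute coords
G21
G90
G0 X15.23 Y123.58
M4 S400
G1 X139.78 Y52.20 F3648
G1 X115.01 Y64.75
G1 X15.23 Y123.58
M5
G0 X90.03 Y28.71
M4 S400
G1 X9.70 Y102.66 F3648
G1 X123.84 Y16.27
G1 X90.03 Y28.71
M5
G0 X64.35 Y104.37
M4 S400
G1 X66.13 Y100.56 F3648
G1 X67.12 Y98.89
G1 X67.33 Y99.37
G1 X66.76 Y101.98
G1 X65.40 Y106.74
G1 X63.26 Y113.65
G1 X60.34 Y122.69
G1 X56.63 Y133.88
M5
G0 X0.00 Y0.00

1 u = 1 mm; y_m = 157.96 − y.

[1] `<polygon>` closed polygon, #ff00ff→engrave S400 F3648: (15.23,123.58) → (139.78,52.20) → (115.01,64.75) → (15.23,123.58) (closed)

[2] `<polygon>` closed polygon, #ff00ff→engrave S400 F3648: (90.03,28.71) → (9.70,102.66) → (123.84,16.27) → (90.03,28.71) (closed)

[3] `<path>` quadratic bezier, #ff00ff→engrave S400 F3648: (64.35,104.37) → (66.13,100.56) → (67.12,98.89) → (67.33,99.37) → (66.76,101.98) → (65.40,106.74) → (63.26,113.65) → (60.34,122.69) → (56.63,133.88)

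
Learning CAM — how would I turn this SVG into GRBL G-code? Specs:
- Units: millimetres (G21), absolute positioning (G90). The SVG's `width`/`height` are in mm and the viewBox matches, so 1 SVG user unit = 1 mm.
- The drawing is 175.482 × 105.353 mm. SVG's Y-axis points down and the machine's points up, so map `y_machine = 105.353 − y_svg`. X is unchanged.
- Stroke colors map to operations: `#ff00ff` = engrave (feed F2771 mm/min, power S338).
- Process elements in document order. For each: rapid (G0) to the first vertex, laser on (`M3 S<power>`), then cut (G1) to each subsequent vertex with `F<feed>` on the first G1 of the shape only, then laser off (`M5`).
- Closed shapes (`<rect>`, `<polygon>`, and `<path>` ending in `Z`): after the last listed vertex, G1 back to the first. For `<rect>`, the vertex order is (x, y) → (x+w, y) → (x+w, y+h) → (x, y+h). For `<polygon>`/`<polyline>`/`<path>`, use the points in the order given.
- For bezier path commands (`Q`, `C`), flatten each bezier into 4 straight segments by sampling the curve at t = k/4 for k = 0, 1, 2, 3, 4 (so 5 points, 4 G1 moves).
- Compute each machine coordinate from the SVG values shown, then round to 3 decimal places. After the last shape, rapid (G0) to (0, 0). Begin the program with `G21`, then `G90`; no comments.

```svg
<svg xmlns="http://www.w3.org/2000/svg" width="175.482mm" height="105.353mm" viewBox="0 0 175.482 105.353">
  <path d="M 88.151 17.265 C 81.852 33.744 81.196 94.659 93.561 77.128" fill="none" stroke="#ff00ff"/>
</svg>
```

G21
G90
G0 X88.151 Y88.088
M3 S338
G1 X84.600 Y69.317 F2771
G1 X83.857 Y45.403
G1 X86.613 Y27.865
G1 X93.561 Y28.225
M5
G0 X0.000 Y0.000

1 u = 1 mm; y_m = 105.353 − y.

[1] `<path>` cubic bezier, #ff00ff→engrave S338 F2771: (88.151,88.088) → (84.600,69.317) → (83.857,45.403) → (86.613,27.865) → (93.561,28.225)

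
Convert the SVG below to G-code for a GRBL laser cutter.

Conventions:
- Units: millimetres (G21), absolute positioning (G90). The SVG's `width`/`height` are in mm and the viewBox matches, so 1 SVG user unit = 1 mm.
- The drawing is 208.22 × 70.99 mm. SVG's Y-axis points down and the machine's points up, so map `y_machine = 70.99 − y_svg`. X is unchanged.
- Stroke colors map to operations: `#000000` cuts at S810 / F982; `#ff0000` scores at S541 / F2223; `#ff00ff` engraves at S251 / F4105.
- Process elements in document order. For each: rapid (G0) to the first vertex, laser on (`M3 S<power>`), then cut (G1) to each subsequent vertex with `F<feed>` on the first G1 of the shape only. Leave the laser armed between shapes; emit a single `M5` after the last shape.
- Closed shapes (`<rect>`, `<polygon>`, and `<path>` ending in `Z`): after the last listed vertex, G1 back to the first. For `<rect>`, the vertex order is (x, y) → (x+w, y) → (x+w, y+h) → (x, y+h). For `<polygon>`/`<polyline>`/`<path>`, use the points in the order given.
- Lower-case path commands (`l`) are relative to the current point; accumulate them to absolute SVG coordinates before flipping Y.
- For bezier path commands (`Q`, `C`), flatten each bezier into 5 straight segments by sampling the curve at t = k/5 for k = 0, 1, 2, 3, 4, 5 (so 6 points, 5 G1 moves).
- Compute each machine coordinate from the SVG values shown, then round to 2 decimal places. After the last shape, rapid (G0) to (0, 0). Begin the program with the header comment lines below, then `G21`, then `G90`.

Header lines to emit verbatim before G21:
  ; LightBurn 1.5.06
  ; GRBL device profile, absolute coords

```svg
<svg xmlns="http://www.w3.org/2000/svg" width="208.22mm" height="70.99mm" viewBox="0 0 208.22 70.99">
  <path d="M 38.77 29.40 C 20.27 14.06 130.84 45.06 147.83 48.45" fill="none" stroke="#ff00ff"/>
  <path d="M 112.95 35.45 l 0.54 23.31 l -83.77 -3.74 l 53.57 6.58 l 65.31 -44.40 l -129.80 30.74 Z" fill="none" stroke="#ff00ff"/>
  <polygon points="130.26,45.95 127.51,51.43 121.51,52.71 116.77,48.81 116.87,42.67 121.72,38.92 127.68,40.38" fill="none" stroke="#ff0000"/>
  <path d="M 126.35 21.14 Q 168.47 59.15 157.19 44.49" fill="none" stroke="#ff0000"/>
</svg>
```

; LightBurn 1.5.06
; GRBL device profile, absolute coords
G21
G90
G0 X38.77 Y41.59
M3 S251
G1 X41.38 Y45.82 F4105
G1 X64.27 Y42.49
G1 X96.77 Y35.13
G1 X128.19 Y27.30
G1 X147.83 Y22.54
G0 X112.95 Y35.54
M3 S251
G1 X113.49 Y12.23 F4105
G1 X29.72 Y15.97
G1 X83.29 Y9.39
G1 X148.60 Y53.79
G1 X18.80 Y23.05
G1 X112.95 Y35.54
G0 X130.26 Y25.04
M3 S541
G1 X127.51 Y19.56 F2223
G1 X121.51 Y18.28
G1 X116.77 Y22.18
G1 X116.87 Y28.32
G1 X121.72 Y32.07
G1 X127.68 Y30.61
G1 X130.26 Y25.04
G0 X126.35 Y49.85
M3 S541
G1 X141.06 Y36.75 F2223
G1 X151.50 Y27.87
G1 X157.67 Y23.20
G1 X159.57 Y22.74
G1 X157.19 Y26.50
M5
G0 X0.00 Y0.00

1 u = 1 mm; y_m = 70.99 − y.

[1] `<path>` cubic bezier, #ff00ff→engrave S251 F4105: (38.77,41.59) → (41.38,45.82) → (64.27,42.49) → (96.77,35.13) → (128.19,27.30) → (147.83,22.54)

[2] `<path>` closed polygon, #ff00ff→engrave S251 F4105: (112.95,35.54) → (113.49,12.23) → (29.72,15.97) → (83.29,9.39) → (148.60,53.79) → (18.80,23.05) → (112.95,35.54) (closed)

[3] `<polygon>` regular polygon, #ff0000→score S541 F2223: (130.26,25.04) → (127.51,19.56) → (121.51,18.28) → (116.77,22.18) → (116.87,28.32) → (121.72,32.07) → (127.68,30.61) → (130.26,25.04) (closed)

[4] `<path>` quadratic bezier, #ff0000→score S541 F2223: (126.35,49.85) → (141.06,36.75) → (151.50,27.87) → (157.67,23.20) → (159.57,22.74) → (157.19,26.50)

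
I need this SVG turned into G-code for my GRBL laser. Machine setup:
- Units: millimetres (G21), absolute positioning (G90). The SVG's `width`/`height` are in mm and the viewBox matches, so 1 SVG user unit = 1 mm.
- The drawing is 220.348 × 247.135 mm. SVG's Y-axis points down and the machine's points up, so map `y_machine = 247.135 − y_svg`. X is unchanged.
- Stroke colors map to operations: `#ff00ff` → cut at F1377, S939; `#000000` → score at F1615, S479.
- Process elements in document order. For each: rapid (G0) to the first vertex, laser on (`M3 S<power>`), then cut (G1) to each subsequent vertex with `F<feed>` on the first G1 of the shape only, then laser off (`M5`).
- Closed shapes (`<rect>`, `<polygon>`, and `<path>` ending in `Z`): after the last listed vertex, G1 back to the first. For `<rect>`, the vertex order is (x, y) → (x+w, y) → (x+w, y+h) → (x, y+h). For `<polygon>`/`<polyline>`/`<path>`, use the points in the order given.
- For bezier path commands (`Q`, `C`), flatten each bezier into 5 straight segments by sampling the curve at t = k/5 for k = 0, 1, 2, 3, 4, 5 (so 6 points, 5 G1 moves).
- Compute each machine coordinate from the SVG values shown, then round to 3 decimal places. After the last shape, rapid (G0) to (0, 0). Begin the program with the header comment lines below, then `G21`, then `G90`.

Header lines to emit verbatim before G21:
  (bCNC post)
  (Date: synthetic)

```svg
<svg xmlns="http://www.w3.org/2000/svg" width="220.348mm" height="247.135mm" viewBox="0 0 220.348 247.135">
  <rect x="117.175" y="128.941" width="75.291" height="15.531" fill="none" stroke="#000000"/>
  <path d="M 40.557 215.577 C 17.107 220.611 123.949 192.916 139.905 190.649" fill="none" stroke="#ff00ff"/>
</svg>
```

(bCNC post)
(Date: synthetic)
G21
G90
G0 X117.175 Y118.194
M3 S479
G1 X192.466 Y118.194 F1615
G1 X192.466 Y102.663
G1 X117.175 Y102.663
G1 X117.175 Y118.194
M5
G0 X40.557 Y31.558
M3 S939
G1 X40.353 Y32.000 F1377
G1 X60.802 Y37.505
G1 X91.288 Y45.282
G1 X121.195 Y52.540
G1 X139.905 Y56.486
M5
G0 X0.000 Y0.000

Since the viewBox matches the mm dimensions, user units are millimetres directly. The only transform is the Y-flip y_m = 247.135 − y_svg.

Shape 1 is a rectangle drawn with `<rect>`. Its stroke #000000 means score at S479, F1615. After flipping Y the toolpath is (117.175,118.194) → (192.466,118.194) → (192.466,102.663) → (117.175,102.663) → (117.175,118.194), returning to the start.

Shape 2 is a cubic bezier drawn with `<path>`. Its stroke #ff00ff means cut at S939, F1377. After flipping Y the toolpath is (40.557,31.558) → (40.353,32.000) → (60.802,37.505) → (91.288,45.282) → (121.195,52.540) → (139.905,56.486).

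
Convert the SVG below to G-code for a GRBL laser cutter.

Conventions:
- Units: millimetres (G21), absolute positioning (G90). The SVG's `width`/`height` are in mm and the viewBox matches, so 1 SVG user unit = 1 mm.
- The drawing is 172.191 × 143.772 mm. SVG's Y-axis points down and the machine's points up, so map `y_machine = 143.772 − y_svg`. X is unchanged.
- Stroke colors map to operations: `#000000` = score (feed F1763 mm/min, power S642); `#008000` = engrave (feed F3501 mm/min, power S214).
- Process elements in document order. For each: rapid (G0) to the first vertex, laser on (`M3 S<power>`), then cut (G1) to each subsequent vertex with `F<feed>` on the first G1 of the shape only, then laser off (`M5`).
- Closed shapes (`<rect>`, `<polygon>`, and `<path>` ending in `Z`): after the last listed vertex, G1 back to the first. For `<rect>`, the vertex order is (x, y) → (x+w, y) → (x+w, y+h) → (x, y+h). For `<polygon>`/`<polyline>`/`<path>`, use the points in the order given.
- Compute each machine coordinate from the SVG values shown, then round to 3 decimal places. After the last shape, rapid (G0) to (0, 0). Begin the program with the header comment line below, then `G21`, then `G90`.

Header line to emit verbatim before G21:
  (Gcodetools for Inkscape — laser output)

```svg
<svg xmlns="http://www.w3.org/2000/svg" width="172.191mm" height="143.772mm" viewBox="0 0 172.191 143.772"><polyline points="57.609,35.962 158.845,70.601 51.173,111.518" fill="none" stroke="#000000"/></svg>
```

(Gcodetools for Inkscape — laser output)
G21
G90
G0 X57.609 Y107.810
M3 S642
G1 X158.845 Y73.171 F1763
G1 X51.173 Y32.254
M5
G0 X0.000 Y0.000

Since the viewBox matches the mm dimensions, user units are millimetres directly. The only transform is the Y-flip y_m = 143.772 − y_svg.

Shape 1 is a open polyline drawn with `<polyline>`. Its stroke #000000 means score at S642, F1763. After flipping Y the toolpath is (57.609,107.810) → (158.845,73.171) → (51.173,32.254).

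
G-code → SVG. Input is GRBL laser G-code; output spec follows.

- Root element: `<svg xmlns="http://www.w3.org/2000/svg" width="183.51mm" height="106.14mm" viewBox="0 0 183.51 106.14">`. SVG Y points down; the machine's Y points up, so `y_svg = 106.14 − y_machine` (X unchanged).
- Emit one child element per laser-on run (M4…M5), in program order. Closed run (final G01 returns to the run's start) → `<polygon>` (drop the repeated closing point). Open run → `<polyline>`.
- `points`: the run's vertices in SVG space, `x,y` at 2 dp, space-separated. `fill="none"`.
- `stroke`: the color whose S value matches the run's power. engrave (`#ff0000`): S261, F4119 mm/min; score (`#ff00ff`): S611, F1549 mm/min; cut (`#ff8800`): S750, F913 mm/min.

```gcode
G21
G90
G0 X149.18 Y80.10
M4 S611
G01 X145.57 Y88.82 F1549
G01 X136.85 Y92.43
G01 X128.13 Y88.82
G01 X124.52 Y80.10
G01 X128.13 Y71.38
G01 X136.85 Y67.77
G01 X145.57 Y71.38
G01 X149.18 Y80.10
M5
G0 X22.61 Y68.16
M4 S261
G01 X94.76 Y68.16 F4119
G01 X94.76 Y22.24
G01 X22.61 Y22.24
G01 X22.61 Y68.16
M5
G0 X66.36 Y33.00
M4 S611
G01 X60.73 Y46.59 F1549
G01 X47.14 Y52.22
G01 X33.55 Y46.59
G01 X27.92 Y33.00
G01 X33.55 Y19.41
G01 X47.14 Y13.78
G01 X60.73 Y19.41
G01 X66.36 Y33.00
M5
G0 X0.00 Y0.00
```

<svg xmlns="http://www.w3.org/2000/svg" width="183.51mm" height="106.14mm" viewBox="0 0 183.51 106.14">
  <polygon points="149.18,26.04 145.57,17.32 136.85,13.71 128.13,17.32 124.52,26.04 128.13,34.76 136.85,38.37 145.57,34.76" fill="none" stroke="#ff00ff"/>
  <polygon points="22.61,37.98 94.76,37.98 94.76,83.90 22.61,83.90" fill="none" stroke="#ff0000"/>
  <polygon points="66.36,73.14 60.73,59.55 47.14,53.92 33.55,59.55 27.92,73.14 33.55,86.73 47.14,92.36 60.73,86.73" fill="none" stroke="#ff00ff"/>
</svg>

Each laser-on run becomes one SVG element. Flip Y back into SVG space with y_svg = 106.14 − y_machine.

Run 1: S611 ⇒ score layer `#ff00ff`. The run returns to its start, so emit a `<polygon>` with points (Y-flipped): 149.18,26.04 145.57,17.32 136.85,13.71 128.13,17.32 124.52,26.04 128.13,34.76 136.85,38.37 145.57,34.76.

Run 2: the run's S261 means `#ff0000` (engrave). The run returns to its start, so emit a `<polygon>` with points (Y-flipped): 22.61,37.98 94.76,37.98 94.76,83.90 22.61,83.90.

Run 3: S611 ⇒ score layer `#ff00ff`. The run returns to its start, so emit a `<polygon>` with points (Y-flipped): 66.36,73.14 60.73,59.55 47.14,53.92 33.55,59.55 27.92,73.14 33.55,86.73 47.14,92.36 60.73,86.73.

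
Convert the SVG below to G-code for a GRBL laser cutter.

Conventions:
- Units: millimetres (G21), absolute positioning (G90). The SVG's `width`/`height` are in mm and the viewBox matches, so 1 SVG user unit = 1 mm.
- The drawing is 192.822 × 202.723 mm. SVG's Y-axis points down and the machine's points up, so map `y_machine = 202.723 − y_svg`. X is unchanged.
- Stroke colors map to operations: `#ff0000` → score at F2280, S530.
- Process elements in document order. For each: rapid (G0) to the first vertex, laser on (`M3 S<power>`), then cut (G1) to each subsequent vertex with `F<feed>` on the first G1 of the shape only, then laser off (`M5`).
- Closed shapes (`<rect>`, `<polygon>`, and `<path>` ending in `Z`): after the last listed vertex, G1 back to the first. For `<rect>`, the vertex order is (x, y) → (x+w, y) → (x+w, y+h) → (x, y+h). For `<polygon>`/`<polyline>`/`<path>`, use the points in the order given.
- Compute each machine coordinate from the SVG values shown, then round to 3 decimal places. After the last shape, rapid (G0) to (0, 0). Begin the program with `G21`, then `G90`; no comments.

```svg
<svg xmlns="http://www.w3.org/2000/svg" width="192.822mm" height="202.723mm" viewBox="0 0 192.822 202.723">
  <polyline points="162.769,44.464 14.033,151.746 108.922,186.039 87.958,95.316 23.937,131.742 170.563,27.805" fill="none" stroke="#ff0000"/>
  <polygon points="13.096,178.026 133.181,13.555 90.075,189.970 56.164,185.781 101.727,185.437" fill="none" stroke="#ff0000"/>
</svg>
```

1 u = 1 mm; y_m = 202.723 − y.

[1] `<polyline>` open polyline, #ff0000→score S530 F2280: (162.769,158.259) → (14.033,50.977) → (108.922,16.684) → (87.958,107.407) → (23.937,70.981) → (170.563,174.918)

[2] `<polygon>` closed polygon, #ff0000→score S530 F2280: (13.096,24.697) → (133.181,189.168) → (90.075,12.753) → (56.164,16.942) → (101.727,17.286) → (13.096,24.697) (closed)

G21
G90
G0 X162.769 Y158.259
M3 S530
G1 X14.033 Y50.977 F2280
G1 X108.922 Y16.684
G1 X87.958 Y107.407
G1 X23.937 Y70.981
G1 X170.563 Y174.918
M5
G0 X13.096 Y24.697
M3 S530
G1 X133.181 Y189.168 F2280
G1 X90.075 Y12.753
G1 X56.164 Y16.942
G1 X101.727 Y17.286
G1 X13.096 Y24.697
M5
G0 X0.000 Y0.000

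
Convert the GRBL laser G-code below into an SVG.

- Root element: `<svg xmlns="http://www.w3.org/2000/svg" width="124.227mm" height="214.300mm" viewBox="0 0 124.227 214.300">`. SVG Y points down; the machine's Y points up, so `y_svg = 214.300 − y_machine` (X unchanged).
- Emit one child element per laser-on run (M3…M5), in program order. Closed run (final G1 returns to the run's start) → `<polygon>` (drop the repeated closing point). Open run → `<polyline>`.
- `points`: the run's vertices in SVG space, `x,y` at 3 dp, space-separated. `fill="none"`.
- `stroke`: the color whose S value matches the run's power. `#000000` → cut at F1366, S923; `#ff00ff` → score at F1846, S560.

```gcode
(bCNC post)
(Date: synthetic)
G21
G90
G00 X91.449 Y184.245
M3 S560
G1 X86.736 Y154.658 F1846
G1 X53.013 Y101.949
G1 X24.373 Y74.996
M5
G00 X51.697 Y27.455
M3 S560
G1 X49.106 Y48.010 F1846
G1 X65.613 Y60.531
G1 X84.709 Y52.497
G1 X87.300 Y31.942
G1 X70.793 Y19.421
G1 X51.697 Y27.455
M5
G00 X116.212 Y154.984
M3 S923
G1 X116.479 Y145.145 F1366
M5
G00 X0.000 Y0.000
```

<svg xmlns="http://www.w3.org/2000/svg" width="124.227mm" height="214.300mm" viewBox="0 0 124.227 214.300">
  <polyline points="91.449,30.055 86.736,59.642 53.013,112.351 24.373,139.304" fill="none" stroke="#ff00ff"/>
  <polygon points="51.697,186.845 49.106,166.290 65.613,153.769 84.709,161.803 87.300,182.358 70.793,194.879" fill="none" stroke="#ff00ff"/>
  <polyline points="116.212,59.316 116.479,69.155" fill="none" stroke="#000000"/>
</svg>

Machine Y-up, SVG Y-down with viewBox height 214.300, so y_svg = 214.300 − y_machine; X carries over.

Run 1: S560 ⇒ score layer `#ff00ff`. The run is open, so emit a `<polyline>` with points (Y-flipped): 91.449,30.055 86.736,59.642 53.013,112.351 24.373,139.304.

Run 2: the run's S560 means `#ff00ff` (score). The run returns to its start, so emit a `<polygon>` with points (Y-flipped): 51.697,186.845 49.106,166.290 65.613,153.769 84.709,161.803 87.300,182.358 70.793,194.879.

Run 3: power S923 maps to stroke `#000000` (cut). The run is open, so emit a `<polyline>` with points (Y-flipped): 116.212,59.316 116.479,69.155.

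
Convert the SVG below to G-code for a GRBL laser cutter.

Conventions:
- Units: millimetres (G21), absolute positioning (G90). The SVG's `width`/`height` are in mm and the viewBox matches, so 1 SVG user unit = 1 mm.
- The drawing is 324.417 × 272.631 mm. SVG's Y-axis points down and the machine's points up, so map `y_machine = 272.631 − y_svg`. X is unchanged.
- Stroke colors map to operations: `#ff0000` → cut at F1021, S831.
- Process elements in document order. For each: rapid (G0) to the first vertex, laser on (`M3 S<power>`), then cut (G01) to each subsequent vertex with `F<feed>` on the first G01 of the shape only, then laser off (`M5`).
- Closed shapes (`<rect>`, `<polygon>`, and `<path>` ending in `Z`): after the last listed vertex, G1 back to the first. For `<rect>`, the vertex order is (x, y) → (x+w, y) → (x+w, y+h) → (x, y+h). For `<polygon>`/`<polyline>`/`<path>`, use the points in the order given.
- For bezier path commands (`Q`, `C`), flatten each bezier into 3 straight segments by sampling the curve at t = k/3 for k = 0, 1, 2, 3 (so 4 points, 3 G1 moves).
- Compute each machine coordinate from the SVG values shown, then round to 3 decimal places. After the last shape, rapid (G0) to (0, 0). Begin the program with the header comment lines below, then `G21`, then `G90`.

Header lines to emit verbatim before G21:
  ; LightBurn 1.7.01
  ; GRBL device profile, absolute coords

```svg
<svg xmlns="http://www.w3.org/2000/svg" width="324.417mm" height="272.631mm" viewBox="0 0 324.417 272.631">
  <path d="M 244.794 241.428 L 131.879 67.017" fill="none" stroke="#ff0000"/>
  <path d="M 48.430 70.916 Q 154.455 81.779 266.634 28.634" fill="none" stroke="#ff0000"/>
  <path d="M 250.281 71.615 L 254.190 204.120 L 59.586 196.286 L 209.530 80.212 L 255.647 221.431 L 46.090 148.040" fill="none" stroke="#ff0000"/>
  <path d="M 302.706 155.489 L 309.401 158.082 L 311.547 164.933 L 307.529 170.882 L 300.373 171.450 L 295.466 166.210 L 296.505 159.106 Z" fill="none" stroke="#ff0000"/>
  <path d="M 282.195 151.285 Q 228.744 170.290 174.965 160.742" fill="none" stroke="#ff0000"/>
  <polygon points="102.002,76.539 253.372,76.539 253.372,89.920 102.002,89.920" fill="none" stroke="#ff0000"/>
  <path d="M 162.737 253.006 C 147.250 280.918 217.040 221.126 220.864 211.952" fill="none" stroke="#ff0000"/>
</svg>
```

1 u = 1 mm; y_m = 272.631 − y.

[1] `<path>` line segment, #ff0000→cut S831 F1021: (244.794,31.203) → (131.879,205.614)

[2] `<path>` quadratic bezier, #ff0000→cut S831 F1021: (48.430,201.715) → (119.797,201.585) → (192.532,215.679) → (266.634,243.997)

[3] `<path>` open polyline, #ff0000→cut S831 F1021: (250.281,201.016) → (254.190,68.511) → (59.586,76.345) → (209.530,192.419) → (255.647,51.200) → (46.090,124.591)

[4] `<path>` regular polygon, #ff0000→cut S831 F1021: (302.706,117.142) → (309.401,114.549) → (311.547,107.698) → (307.529,101.749) → (300.373,101.181) → (295.466,106.421) → (296.505,113.525) → (302.706,117.142) (closed)

[5] `<path>` quadratic bezier, #ff0000→cut S831 F1021: (282.195,121.346) → (246.525,111.849) → (210.781,108.696) → (174.965,111.889)

[6] `<polygon>` rectangle, #ff0000→cut S831 F1021: (102.002,196.092) → (253.372,196.092) → (253.372,182.711) → (102.002,182.711) → (102.002,196.092) (closed)

[7] `<path>` cubic bezier, #ff0000→cut S831 F1021: (162.737,19.625) → (170.074,15.825) → (200.653,39.755) → (220.864,60.679)

; LightBurn 1.7.01
; GRBL device profile, absolute coords
G21
G90
G0 X244.794 Y31.203
M3 S831
G01 X131.879 Y205.614 F1021
M5
G0 X48.430 Y201.715
M3 S831
G01 X119.797 Y201.585 F1021
G01 X192.532 Y215.679
G01 X266.634 Y243.997
M5
G0 X250.281 Y201.016
M3 S831
G01 X254.190 Y68.511 F1021
G01 X59.586 Y76.345
G01 X209.530 Y192.419
G01 X255.647 Y51.200
G01 X46.090 Y124.591
M5
G0 X302.706 Y117.142
M3 S831
G01 X309.401 Y114.549 F1021
G01 X311.547 Y107.698
G01 X307.529 Y101.749
G01 X300.373 Y101.181
G01 X295.466 Y106.421
G01 X296.505 Y113.525
G01 X302.706 Y117.142
M5
G0 X282.195 Y121.346
M3 S831
G01 X246.525 Y111.849 F1021
G01 X210.781 Y108.696
G01 X174.965 Y111.889
M5
G0 X102.002 Y196.092
M3 S831
G01 X253.372 Y196.092 F1021
G01 X253.372 Y182.711
G01 X102.002 Y182.711
G01 X102.002 Y196.092
M5
G0 X162.737 Y19.625
M3 S831
G01 X170.074 Y15.825 F1021
G01 X200.653 Y39.755
G01 X220.864 Y60.679
M5
G0 X0.000 Y0.000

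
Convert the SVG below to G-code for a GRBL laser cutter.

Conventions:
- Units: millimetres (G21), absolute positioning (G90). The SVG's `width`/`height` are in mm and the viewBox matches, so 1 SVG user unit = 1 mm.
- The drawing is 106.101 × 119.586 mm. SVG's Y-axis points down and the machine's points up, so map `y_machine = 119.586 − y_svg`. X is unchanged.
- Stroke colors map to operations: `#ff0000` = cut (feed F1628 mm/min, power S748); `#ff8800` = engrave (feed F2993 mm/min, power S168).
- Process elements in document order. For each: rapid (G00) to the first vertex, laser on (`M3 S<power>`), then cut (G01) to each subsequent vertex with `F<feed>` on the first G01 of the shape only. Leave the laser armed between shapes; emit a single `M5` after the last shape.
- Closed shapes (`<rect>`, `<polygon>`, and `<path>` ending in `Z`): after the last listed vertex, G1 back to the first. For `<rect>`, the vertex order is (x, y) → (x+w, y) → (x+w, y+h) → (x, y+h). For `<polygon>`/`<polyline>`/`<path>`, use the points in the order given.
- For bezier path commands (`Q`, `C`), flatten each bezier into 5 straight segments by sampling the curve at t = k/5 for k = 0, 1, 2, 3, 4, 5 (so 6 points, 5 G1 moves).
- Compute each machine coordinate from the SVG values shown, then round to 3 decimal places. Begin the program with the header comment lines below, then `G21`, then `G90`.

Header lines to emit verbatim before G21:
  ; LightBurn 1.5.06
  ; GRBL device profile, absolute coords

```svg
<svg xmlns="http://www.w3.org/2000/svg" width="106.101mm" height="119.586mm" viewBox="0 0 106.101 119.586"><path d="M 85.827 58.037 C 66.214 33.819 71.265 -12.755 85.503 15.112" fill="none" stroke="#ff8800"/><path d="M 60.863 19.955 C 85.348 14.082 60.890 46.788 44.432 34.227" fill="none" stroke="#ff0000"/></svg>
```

1 u = 1 mm; y_m = 119.586 − y.

[1] `<path>` cubic bezier, #ff8800→engrave S168 F2993: (85.827,61.549) → (76.895,77.988) → (73.140,95.146) → (73.818,108.378) → (78.186,113.036) → (85.503,104.474)

[2] `<path>` cubic bezier, #ff0000→cut S748 F1628: (60.863,99.631) → (70.136,99.196) → (70.397,93.527) → (64.377,86.648) → (54.811,82.584) → (44.432,85.359)

; LightBurn 1.5.06
; GRBL device profile, absolute coords
G21
G90
G00 X85.827 Y61.549
M3 S168
G01 X76.895 Y77.988 F2993
G01 X73.140 Y95.146
G01 X73.818 Y108.378
G01 X78.186 Y113.036
G01 X85.503 Y104.474
G00 X60.863 Y99.631
M3 S748
G01 X70.136 Y99.196 F1628
G01 X70.397 Y93.527
G01 X64.377 Y86.648
G01 X54.811 Y82.584
G01 X44.432 Y85.359
M5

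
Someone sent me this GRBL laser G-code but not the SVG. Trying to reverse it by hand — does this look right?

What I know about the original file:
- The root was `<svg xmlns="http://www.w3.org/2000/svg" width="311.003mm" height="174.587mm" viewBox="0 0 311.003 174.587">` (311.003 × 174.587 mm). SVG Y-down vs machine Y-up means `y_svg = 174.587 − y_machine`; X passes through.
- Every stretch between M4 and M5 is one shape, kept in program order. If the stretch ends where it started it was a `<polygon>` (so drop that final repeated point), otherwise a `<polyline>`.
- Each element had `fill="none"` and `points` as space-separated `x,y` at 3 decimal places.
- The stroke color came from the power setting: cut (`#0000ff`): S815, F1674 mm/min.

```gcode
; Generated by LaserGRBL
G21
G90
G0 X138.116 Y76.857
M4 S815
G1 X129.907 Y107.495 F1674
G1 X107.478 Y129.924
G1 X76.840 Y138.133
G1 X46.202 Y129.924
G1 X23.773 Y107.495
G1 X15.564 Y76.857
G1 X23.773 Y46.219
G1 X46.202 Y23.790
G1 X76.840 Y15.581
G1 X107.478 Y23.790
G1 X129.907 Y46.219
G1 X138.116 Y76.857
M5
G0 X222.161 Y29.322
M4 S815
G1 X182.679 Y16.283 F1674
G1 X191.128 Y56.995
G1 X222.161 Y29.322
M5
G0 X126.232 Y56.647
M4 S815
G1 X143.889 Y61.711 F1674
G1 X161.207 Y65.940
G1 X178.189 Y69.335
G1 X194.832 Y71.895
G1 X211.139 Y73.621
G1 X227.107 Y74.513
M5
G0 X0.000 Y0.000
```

y_svg = 174.587 − y_m. Every run uses S815, so all elements get stroke `#0000ff` (cut).

[1] closed run; points: 138.116,97.730 129.907,67.092 107.478,44.663 76.840,36.454 46.202,44.663 23.773,67.092 15.564,97.730 23.773,128.368 46.202,150.797 76.840,159.006 107.478,150.797 129.907,128.368

[2] closed run; points: 222.161,145.265 182.679,158.304 191.128,117.592

[3] open run; points: 126.232,117.940 143.889,112.876 161.207,108.647 178.189,105.252 194.832,102.692 211.139,100.966 227.107,100.074

<svg xmlns="http://www.w3.org/2000/svg" width="311.003mm" height="174.587mm" viewBox="0 0 311.003 174.587">
  <polygon points="138.116,97.730 129.907,67.092 107.478,44.663 76.840,36.454 46.202,44.663 23.773,67.092 15.564,97.730 23.773,128.368 46.202,150.797 76.840,159.006 107.478,150.797 129.907,128.368" fill="none" stroke="#0000ff"/>
  <polygon points="222.161,145.265 182.679,158.304 191.128,117.592" fill="none" stroke="#0000ff"/>
  <polyline points="126.232,117.940 143.889,112.876 161.207,108.647 178.189,105.252 194.832,102.692 211.139,100.966 227.107,100.074" fill="none" stroke="#0000ff"/>
</svg>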